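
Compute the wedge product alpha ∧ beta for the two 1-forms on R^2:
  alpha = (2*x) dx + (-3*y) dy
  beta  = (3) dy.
alpha ∧ beta = (6*x) dx ∧ dy

Distribute the wedge, using dx_i ∧ dx_j = -dx_j ∧ dx_i and dx_i ∧ dx_i = 0. For each pair (i, j) with i < j, the coefficient of dx_i ∧ dx_j in alpha ∧ beta is (alpha_i * beta_j - alpha_j * beta_i). Collecting: alpha ∧ beta = (6*x) dx ∧ dy.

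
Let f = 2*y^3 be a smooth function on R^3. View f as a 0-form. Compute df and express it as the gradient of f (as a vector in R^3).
df = (0) dx + (6*y^2) dy + (0) dz; grad f = (0, 6*y^2, 0)

For a 0-form f, d f = (∂f/∂x) dx + (∂f/∂y) dy + (∂f/∂z) dz. The components of the vector representation are exactly the entries of grad f in Cartesian coordinates:
  ∂f/∂x = 0
  ∂f/∂y = 6*y^2
  ∂f/∂z = 0.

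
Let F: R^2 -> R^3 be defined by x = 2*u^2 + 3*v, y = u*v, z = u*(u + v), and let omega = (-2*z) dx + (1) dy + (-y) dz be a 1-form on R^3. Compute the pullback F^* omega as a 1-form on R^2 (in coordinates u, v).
F^* omega = (-8*u^3 - 10*u^2*v - u*v^2 + v) du + (u*(-u*v - 6*u - 6*v + 1)) dv

Using F^*(f dg) = (f ∘ F) d(g ∘ F), substitute each coordinate x_i by F_i(u, v) in f_i, and replace dx_i by d F_i = (∂F_i/∂u) du + (∂F_i/∂v) dv.
  For the x component: f_1(F) = 2*u*(-u - v); d F_1 = (4*u) du + (3) dv
  For the y component: f_2(F) = 1; d F_2 = (v) du + (u) dv
  For the z component: f_3(F) = -u*v; d F_3 = (2*u + v) du + (u) dv
Combining and collecting du, dv coefficients:
  coeff of du: -8*u^3 - 10*u^2*v - u*v^2 + v
  coeff of dv: u*(-u*v - 6*u - 6*v + 1)
F^* omega = (-8*u^3 - 10*u^2*v - u*v^2 + v) du + (u*(-u*v - 6*u - 6*v + 1)) dv.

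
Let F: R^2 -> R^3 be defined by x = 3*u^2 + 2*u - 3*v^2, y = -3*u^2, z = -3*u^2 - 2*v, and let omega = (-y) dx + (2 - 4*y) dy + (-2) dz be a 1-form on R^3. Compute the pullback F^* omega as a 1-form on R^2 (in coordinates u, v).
F^* omega = (u^2*(6 - 54*u)) du + (-18*u^2*v + 4) dv

Using F^*(f dg) = (f ∘ F) d(g ∘ F), substitute each coordinate x_i by F_i(u, v) in f_i, and replace dx_i by d F_i = (∂F_i/∂u) du + (∂F_i/∂v) dv.
  For the x component: f_1(F) = 3*u^2; d F_1 = (6*u + 2) du + (-6*v) dv
  For the y component: f_2(F) = 12*u^2 + 2; d F_2 = (-6*u) du + (0) dv
  For the z component: f_3(F) = -2; d F_3 = (-6*u) du + (-2) dv
Combining and collecting du, dv coefficients:
  coeff of du: u^2*(6 - 54*u)
  coeff of dv: -18*u^2*v + 4
F^* omega = (u^2*(6 - 54*u)) du + (-18*u^2*v + 4) dv.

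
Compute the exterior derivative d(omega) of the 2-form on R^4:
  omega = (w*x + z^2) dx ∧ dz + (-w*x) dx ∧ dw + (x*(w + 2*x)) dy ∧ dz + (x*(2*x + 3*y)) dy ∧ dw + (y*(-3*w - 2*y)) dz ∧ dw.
d(omega) = (x) dx ∧ dz ∧ dw + (w + 4*x) dx ∧ dy ∧ dz + (-3*w + x - 4*y) dy ∧ dz ∧ dw + (4*x + 3*y) dx ∧ dy ∧ dw

For a 2-form omega = sum_{i<j} g_{ij} dx_i ∧ dx_j, the exterior derivative is
  d(omega) = sum_{i<j} d(g_{ij}) ∧ dx_i ∧ dx_j = sum_{i<j, k} (∂g_{ij}/∂x_k) dx_k ∧ dx_i ∧ dx_j.
Expand each term, using dx_k ∧ dx_i ∧ dx_j = sgn(permutation) dx_{(a)} ∧ dx_{(b)} ∧ dx_{(c)} with (a < b < c) sorted:
  d(w*x + z^2) includes (∂/∂w)(w*x + z^2) dw = (x) dw, which multiplied by dx ∧ dz gives (x) dx ∧ dz ∧ dw
  d(x*(w + 2*x)) includes (∂/∂x)(x*(w + 2*x)) dx = (w + 4*x) dx, which multiplied by dy ∧ dz gives (w + 4*x) dx ∧ dy ∧ dz
  d(x*(w + 2*x)) includes (∂/∂w)(x*(w + 2*x)) dw = (x) dw, which multiplied by dy ∧ dz gives (x) dy ∧ dz ∧ dw
  d(x*(2*x + 3*y)) includes (∂/∂x)(x*(2*x + 3*y)) dx = (4*x + 3*y) dx, which multiplied by dy ∧ dw gives (4*x + 3*y) dx ∧ dy ∧ dw
  d(y*(-3*w - 2*y)) includes (∂/∂y)(y*(-3*w - 2*y)) dy = (-3*w - 4*y) dy, which multiplied by dz ∧ dw gives (-3*w - 4*y) dy ∧ dz ∧ dw
Collecting like 3-forms: d(omega) = (x) dx ∧ dz ∧ dw + (w + 4*x) dx ∧ dy ∧ dz + (-3*w + x - 4*y) dy ∧ dz ∧ dw + (4*x + 3*y) dx ∧ dy ∧ dw.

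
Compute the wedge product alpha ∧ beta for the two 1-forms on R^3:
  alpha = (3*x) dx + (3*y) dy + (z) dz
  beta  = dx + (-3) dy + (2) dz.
alpha ∧ beta = (-9*x - 3*y) dx ∧ dy + (6*x - z) dx ∧ dz + (6*y + 3*z) dy ∧ dz

Distribute the wedge, using dx_i ∧ dx_j = -dx_j ∧ dx_i and dx_i ∧ dx_i = 0. For each pair (i, j) with i < j, the coefficient of dx_i ∧ dx_j in alpha ∧ beta is (alpha_i * beta_j - alpha_j * beta_i). Collecting: alpha ∧ beta = (-9*x - 3*y) dx ∧ dy + (6*x - z) dx ∧ dz + (6*y + 3*z) dy ∧ dz.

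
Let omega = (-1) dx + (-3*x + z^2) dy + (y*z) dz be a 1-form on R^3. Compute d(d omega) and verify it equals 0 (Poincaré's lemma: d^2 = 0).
d(d omega) = 0

Step 1: d omega = sum_{i<j} (∂f_j/∂x_i - ∂f_i/∂x_j) dx_i ∧ dx_j:
  coeff of dx ∧ dy: -3
  coeff of dx ∧ dz: 0
  coeff of dy ∧ dz: -z
Step 2: Apply d again to each 2-form coefficient. The only possible 3-form in R^3 is dx ∧ dy ∧ dz, with coefficient
  ∂(coeff of dy∧dz)/∂x - ∂(coeff of dx∧dz)/∂y + ∂(coeff of dx∧dy)/∂z
  = ∂/∂x (-z) - ∂/∂y (0) + ∂/∂z (-3).
Each of these terms simplifies to sums of mixed partials that cancel in pairs. The result is 0 (by equality of mixed partials for smooth functions — Schwarz / Clairaut).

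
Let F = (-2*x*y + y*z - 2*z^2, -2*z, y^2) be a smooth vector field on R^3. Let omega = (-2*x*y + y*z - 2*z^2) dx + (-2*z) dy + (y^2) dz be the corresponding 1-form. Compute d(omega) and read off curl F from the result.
d(omega) = (2*y + 2) dy ∧ dz + (y - 4*z) dz ∧ dx + (2*x - z) dx ∧ dy; curl F = (2*y + 2, y - 4*z, 2*x - z)

d omega = sum_{i<j} (∂f_j/∂x_i - ∂f_i/∂x_j) dx_i ∧ dx_j. Under the identification (dy ∧ dz, dz ∧ dx, dx ∧ dy) ↔ (e_x, e_y, e_z), the coefficients are exactly the components of curl F. Compute:
  ∂R/∂y - ∂Q/∂z = (2*y) - (-2) = 2*y + 2
  ∂P/∂z - ∂R/∂x = (y - 4*z) - (0) = y - 4*z
  ∂Q/∂x - ∂P/∂y = (0) - (-2*x + z) = 2*x - z.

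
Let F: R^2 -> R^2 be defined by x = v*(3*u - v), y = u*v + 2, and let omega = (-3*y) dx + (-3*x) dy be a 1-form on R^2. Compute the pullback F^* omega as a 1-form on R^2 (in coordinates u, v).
F^* omega = (3*v*(-6*u*v + v^2 - 6)) du + (-18*u^2*v + 9*u*v^2 - 18*u + 12*v) dv

Using F^*(f dg) = (f ∘ F) d(g ∘ F), substitute each coordinate x_i by F_i(u, v) in f_i, and replace dx_i by d F_i = (∂F_i/∂u) du + (∂F_i/∂v) dv.
  For the x component: f_1(F) = -3*u*v - 6; d F_1 = (3*v) du + (3*u - 2*v) dv
  For the y component: f_2(F) = 3*v*(-3*u + v); d F_2 = (v) du + (u) dv
Combining and collecting du, dv coefficients:
  coeff of du: 3*v*(-6*u*v + v^2 - 6)
  coeff of dv: -18*u^2*v + 9*u*v^2 - 18*u + 12*v
F^* omega = (3*v*(-6*u*v + v^2 - 6)) du + (-18*u^2*v + 9*u*v^2 - 18*u + 12*v) dv.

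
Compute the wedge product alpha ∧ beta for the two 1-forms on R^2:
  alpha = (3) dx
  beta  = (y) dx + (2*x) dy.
alpha ∧ beta = (6*x) dx ∧ dy

Distribute the wedge, using dx_i ∧ dx_j = -dx_j ∧ dx_i and dx_i ∧ dx_i = 0. For each pair (i, j) with i < j, the coefficient of dx_i ∧ dx_j in alpha ∧ beta is (alpha_i * beta_j - alpha_j * beta_i). Collecting: alpha ∧ beta = (6*x) dx ∧ dy.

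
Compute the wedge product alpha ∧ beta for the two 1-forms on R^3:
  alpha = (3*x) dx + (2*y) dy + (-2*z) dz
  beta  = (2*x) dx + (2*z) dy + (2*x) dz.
alpha ∧ beta = (2*x*(-2*y + 3*z)) dx ∧ dy + (2*x*(3*x + 2*z)) dx ∧ dz + (4*x*y + 4*z^2) dy ∧ dz

Distribute the wedge, using dx_i ∧ dx_j = -dx_j ∧ dx_i and dx_i ∧ dx_i = 0. For each pair (i, j) with i < j, the coefficient of dx_i ∧ dx_j in alpha ∧ beta is (alpha_i * beta_j - alpha_j * beta_i). Collecting: alpha ∧ beta = (2*x*(-2*y + 3*z)) dx ∧ dy + (2*x*(3*x + 2*z)) dx ∧ dz + (4*x*y + 4*z^2) dy ∧ dz.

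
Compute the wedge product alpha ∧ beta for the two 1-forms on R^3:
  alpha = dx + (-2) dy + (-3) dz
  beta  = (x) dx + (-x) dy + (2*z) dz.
alpha ∧ beta = (x) dx ∧ dy + (3*x + 2*z) dx ∧ dz + (-3*x - 4*z) dy ∧ dz

Distribute the wedge, using dx_i ∧ dx_j = -dx_j ∧ dx_i and dx_i ∧ dx_i = 0. For each pair (i, j) with i < j, the coefficient of dx_i ∧ dx_j in alpha ∧ beta is (alpha_i * beta_j - alpha_j * beta_i). Collecting: alpha ∧ beta = (x) dx ∧ dy + (3*x + 2*z) dx ∧ dz + (-3*x - 4*z) dy ∧ dz.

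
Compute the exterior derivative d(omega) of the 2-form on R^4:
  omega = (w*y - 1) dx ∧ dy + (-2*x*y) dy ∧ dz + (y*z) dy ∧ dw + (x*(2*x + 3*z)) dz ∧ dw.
d(omega) = (y) dx ∧ dy ∧ dw + (-2*y) dx ∧ dy ∧ dz + (-y) dy ∧ dz ∧ dw + (4*x + 3*z) dx ∧ dz ∧ dw

For a 2-form omega = sum_{i<j} g_{ij} dx_i ∧ dx_j, the exterior derivative is
  d(omega) = sum_{i<j} d(g_{ij}) ∧ dx_i ∧ dx_j = sum_{i<j, k} (∂g_{ij}/∂x_k) dx_k ∧ dx_i ∧ dx_j.
Expand each term, using dx_k ∧ dx_i ∧ dx_j = sgn(permutation) dx_{(a)} ∧ dx_{(b)} ∧ dx_{(c)} with (a < b < c) sorted:
  d(w*y - 1) includes (∂/∂w)(w*y - 1) dw = (y) dw, which multiplied by dx ∧ dy gives (y) dx ∧ dy ∧ dw
  d(-2*x*y) includes (∂/∂x)(-2*x*y) dx = (-2*y) dx, which multiplied by dy ∧ dz gives (-2*y) dx ∧ dy ∧ dz
  d(y*z) includes (∂/∂z)(y*z) dz = (y) dz, which multiplied by dy ∧ dw gives (-y) dy ∧ dz ∧ dw
  d(x*(2*x + 3*z)) includes (∂/∂x)(x*(2*x + 3*z)) dx = (4*x + 3*z) dx, which multiplied by dz ∧ dw gives (4*x + 3*z) dx ∧ dz ∧ dw
Collecting like 3-forms: d(omega) = (y) dx ∧ dy ∧ dw + (-2*y) dx ∧ dy ∧ dz + (-y) dy ∧ dz ∧ dw + (4*x + 3*z) dx ∧ dz ∧ dw.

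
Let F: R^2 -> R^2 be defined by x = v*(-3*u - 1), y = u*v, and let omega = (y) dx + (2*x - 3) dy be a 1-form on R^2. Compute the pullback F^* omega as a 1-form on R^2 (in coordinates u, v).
F^* omega = (v*(-9*u*v - 2*v - 3)) du + (3*u*(-3*u*v - v - 1)) dv

Using F^*(f dg) = (f ∘ F) d(g ∘ F), substitute each coordinate x_i by F_i(u, v) in f_i, and replace dx_i by d F_i = (∂F_i/∂u) du + (∂F_i/∂v) dv.
  For the x component: f_1(F) = u*v; d F_1 = (-3*v) du + (-3*u - 1) dv
  For the y component: f_2(F) = -6*u*v - 2*v - 3; d F_2 = (v) du + (u) dv
Combining and collecting du, dv coefficients:
  coeff of du: v*(-9*u*v - 2*v - 3)
  coeff of dv: 3*u*(-3*u*v - v - 1)
F^* omega = (v*(-9*u*v - 2*v - 3)) du + (3*u*(-3*u*v - v - 1)) dv.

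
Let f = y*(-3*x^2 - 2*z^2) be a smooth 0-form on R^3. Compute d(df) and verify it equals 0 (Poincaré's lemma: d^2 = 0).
d(df) = 0

Step 1: df = sum_i (∂f/∂x_i) dx_i = (-6*x*y) dx + (-3*x^2 - 2*z^2) dy + (-4*y*z) dz.
Step 2: Apply d again. Using the 1-form formula, the coefficient of dx ∧ dy in d(df) is ∂^2 f/∂x ∂y - ∂^2 f/∂y ∂x = (-6*x) - (-6*x) = 0 (equality of mixed partials for smooth f).
Similarly for dx ∧ dz and dy ∧ dz — all coefficients vanish. So d(df) = 0.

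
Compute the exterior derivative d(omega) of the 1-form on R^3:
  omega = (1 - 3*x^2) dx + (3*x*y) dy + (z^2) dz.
d(omega) = (3*y) dx ∧ dy

For a 1-form omega = sum_i f_i dx_i, the exterior derivative is
  d(omega) = sum_{i < j} (∂f_j/∂x_i - ∂f_i/∂x_j) dx_i ∧ dx_j.
  coefficient of dx ∧ dy: ∂f_2/∂x - ∂f_1/∂y = ∂(3*x*y)/∂x - ∂(1 - 3*x^2)/∂y = 3*y
Assembling: d(omega) = (3*y) dx ∧ dy.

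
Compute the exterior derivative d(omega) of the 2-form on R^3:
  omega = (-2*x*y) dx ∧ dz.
d(omega) = (2*x) dx ∧ dy ∧ dz

For a 2-form omega = sum_{i<j} g_{ij} dx_i ∧ dx_j, the exterior derivative is
  d(omega) = sum_{i<j} d(g_{ij}) ∧ dx_i ∧ dx_j = sum_{i<j, k} (∂g_{ij}/∂x_k) dx_k ∧ dx_i ∧ dx_j.
Expand each term, using dx_k ∧ dx_i ∧ dx_j = sgn(permutation) dx_{(a)} ∧ dx_{(b)} ∧ dx_{(c)} with (a < b < c) sorted:
  d(-2*x*y) includes (∂/∂y)(-2*x*y) dy = (-2*x) dy, which multiplied by dx ∧ dz gives (2*x) dx ∧ dy ∧ dz
Collecting like 3-forms: d(omega) = (2*x) dx ∧ dy ∧ dz.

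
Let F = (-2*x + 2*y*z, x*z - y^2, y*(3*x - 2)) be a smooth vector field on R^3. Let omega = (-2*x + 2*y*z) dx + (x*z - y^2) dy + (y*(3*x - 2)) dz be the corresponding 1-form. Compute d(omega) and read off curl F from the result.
d(omega) = (2*x - 2) dy ∧ dz + (-y) dz ∧ dx + (-z) dx ∧ dy; curl F = (2*x - 2, -y, -z)

d omega = sum_{i<j} (∂f_j/∂x_i - ∂f_i/∂x_j) dx_i ∧ dx_j. Under the identification (dy ∧ dz, dz ∧ dx, dx ∧ dy) ↔ (e_x, e_y, e_z), the coefficients are exactly the components of curl F. Compute:
  ∂R/∂y - ∂Q/∂z = (3*x - 2) - (x) = 2*x - 2
  ∂P/∂z - ∂R/∂x = (2*y) - (3*y) = -y
  ∂Q/∂x - ∂P/∂y = (z) - (2*z) = -z.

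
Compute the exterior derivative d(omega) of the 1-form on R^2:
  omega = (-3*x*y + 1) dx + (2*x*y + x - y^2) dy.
d(omega) = (3*x + 2*y + 1) dx ∧ dy

For a 1-form omega = sum_i f_i dx_i, the exterior derivative is
  d(omega) = sum_{i < j} (∂f_j/∂x_i - ∂f_i/∂x_j) dx_i ∧ dx_j.
  coefficient of dx ∧ dy: ∂f_2/∂x - ∂f_1/∂y = ∂(2*x*y + x - y^2)/∂x - ∂(-3*x*y + 1)/∂y = 3*x + 2*y + 1
Assembling: d(omega) = (3*x + 2*y + 1) dx ∧ dy.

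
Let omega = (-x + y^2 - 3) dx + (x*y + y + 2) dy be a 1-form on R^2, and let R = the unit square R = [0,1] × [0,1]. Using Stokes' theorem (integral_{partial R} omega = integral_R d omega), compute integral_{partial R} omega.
integral_(partial R) omega = -1/2

Stokes: integral_partial_R omega = integral_R d omega with d omega = (∂Q/∂x - ∂P/∂y) dx ∧ dy.
  ∂Q/∂x = y
  ∂P/∂y = 2*y
  integrand = ∂Q/∂x - ∂P/∂y = -y.
Integrating over R: integral_0^1 integral_0^1 (-y) dx dy = -1/2.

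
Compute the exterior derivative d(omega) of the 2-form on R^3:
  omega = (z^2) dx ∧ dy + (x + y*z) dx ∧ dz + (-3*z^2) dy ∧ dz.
d(omega) = (z) dx ∧ dy ∧ dz

For a 2-form omega = sum_{i<j} g_{ij} dx_i ∧ dx_j, the exterior derivative is
  d(omega) = sum_{i<j} d(g_{ij}) ∧ dx_i ∧ dx_j = sum_{i<j, k} (∂g_{ij}/∂x_k) dx_k ∧ dx_i ∧ dx_j.
Expand each term, using dx_k ∧ dx_i ∧ dx_j = sgn(permutation) dx_{(a)} ∧ dx_{(b)} ∧ dx_{(c)} with (a < b < c) sorted:
  d(z^2) includes (∂/∂z)(z^2) dz = (2*z) dz, which multiplied by dx ∧ dy gives (2*z) dx ∧ dy ∧ dz
  d(x + y*z) includes (∂/∂y)(x + y*z) dy = (z) dy, which multiplied by dx ∧ dz gives (-z) dx ∧ dy ∧ dz
Collecting like 3-forms: d(omega) = (z) dx ∧ dy ∧ dz.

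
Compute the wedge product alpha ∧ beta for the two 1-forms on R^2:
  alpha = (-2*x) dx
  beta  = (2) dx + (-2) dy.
alpha ∧ beta = (4*x) dx ∧ dy

Distribute the wedge, using dx_i ∧ dx_j = -dx_j ∧ dx_i and dx_i ∧ dx_i = 0. For each pair (i, j) with i < j, the coefficient of dx_i ∧ dx_j in alpha ∧ beta is (alpha_i * beta_j - alpha_j * beta_i). Collecting: alpha ∧ beta = (4*x) dx ∧ dy.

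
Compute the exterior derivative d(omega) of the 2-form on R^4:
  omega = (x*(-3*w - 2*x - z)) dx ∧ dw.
d(omega) = (x) dx ∧ dz ∧ dw

For a 2-form omega = sum_{i<j} g_{ij} dx_i ∧ dx_j, the exterior derivative is
  d(omega) = sum_{i<j} d(g_{ij}) ∧ dx_i ∧ dx_j = sum_{i<j, k} (∂g_{ij}/∂x_k) dx_k ∧ dx_i ∧ dx_j.
Expand each term, using dx_k ∧ dx_i ∧ dx_j = sgn(permutation) dx_{(a)} ∧ dx_{(b)} ∧ dx_{(c)} with (a < b < c) sorted:
  d(x*(-3*w - 2*x - z)) includes (∂/∂z)(x*(-3*w - 2*x - z)) dz = (-x) dz, which multiplied by dx ∧ dw gives (x) dx ∧ dz ∧ dw
Collecting like 3-forms: d(omega) = (x) dx ∧ dz ∧ dw.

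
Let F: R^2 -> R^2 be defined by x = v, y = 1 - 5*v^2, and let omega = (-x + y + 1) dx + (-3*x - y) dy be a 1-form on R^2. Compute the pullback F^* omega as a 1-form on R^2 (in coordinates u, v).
F^* omega = (-50*v^3 + 25*v^2 + 9*v + 2) dv

Using F^*(f dg) = (f ∘ F) d(g ∘ F), substitute each coordinate x_i by F_i(u, v) in f_i, and replace dx_i by d F_i = (∂F_i/∂u) du + (∂F_i/∂v) dv.
  For the x component: f_1(F) = -5*v^2 - v + 2; d F_1 = (0) du + (1) dv
  For the y component: f_2(F) = 5*v^2 - 3*v - 1; d F_2 = (0) du + (-10*v) dv
Combining and collecting du, dv coefficients:
  coeff of du: 0
  coeff of dv: -50*v^3 + 25*v^2 + 9*v + 2
F^* omega = (-50*v^3 + 25*v^2 + 9*v + 2) dv.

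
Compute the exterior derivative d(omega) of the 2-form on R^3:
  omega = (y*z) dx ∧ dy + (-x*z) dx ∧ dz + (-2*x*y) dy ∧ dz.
d(omega) = (-y) dx ∧ dy ∧ dz

For a 2-form omega = sum_{i<j} g_{ij} dx_i ∧ dx_j, the exterior derivative is
  d(omega) = sum_{i<j} d(g_{ij}) ∧ dx_i ∧ dx_j = sum_{i<j, k} (∂g_{ij}/∂x_k) dx_k ∧ dx_i ∧ dx_j.
Expand each term, using dx_k ∧ dx_i ∧ dx_j = sgn(permutation) dx_{(a)} ∧ dx_{(b)} ∧ dx_{(c)} with (a < b < c) sorted:
  d(y*z) includes (∂/∂z)(y*z) dz = (y) dz, which multiplied by dx ∧ dy gives (y) dx ∧ dy ∧ dz
  d(-2*x*y) includes (∂/∂x)(-2*x*y) dx = (-2*y) dx, which multiplied by dy ∧ dz gives (-2*y) dx ∧ dy ∧ dz
Collecting like 3-forms: d(omega) = (-y) dx ∧ dy ∧ dz.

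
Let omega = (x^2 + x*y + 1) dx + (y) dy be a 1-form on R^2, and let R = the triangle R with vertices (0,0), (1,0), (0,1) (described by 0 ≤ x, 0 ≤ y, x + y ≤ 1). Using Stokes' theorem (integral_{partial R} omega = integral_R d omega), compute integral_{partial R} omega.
integral_(partial R) omega = -1/6

Stokes: integral_partial_R omega = integral_R d omega with d omega = (∂Q/∂x - ∂P/∂y) dx ∧ dy.
  ∂Q/∂x = 0
  ∂P/∂y = x
  integrand = ∂Q/∂x - ∂P/∂y = -x.
Integrating over R: integral_0^1 integral_0^{1-x} (-x) dy dx = -1/6.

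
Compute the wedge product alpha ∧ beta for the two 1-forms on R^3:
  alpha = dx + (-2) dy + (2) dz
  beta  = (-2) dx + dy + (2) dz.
alpha ∧ beta = (-3) dx ∧ dy + (6) dx ∧ dz + (-6) dy ∧ dz

Distribute the wedge, using dx_i ∧ dx_j = -dx_j ∧ dx_i and dx_i ∧ dx_i = 0. For each pair (i, j) with i < j, the coefficient of dx_i ∧ dx_j in alpha ∧ beta is (alpha_i * beta_j - alpha_j * beta_i). Collecting: alpha ∧ beta = (-3) dx ∧ dy + (6) dx ∧ dz + (-6) dy ∧ dz.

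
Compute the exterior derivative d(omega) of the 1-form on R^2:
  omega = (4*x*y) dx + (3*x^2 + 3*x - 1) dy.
d(omega) = (2*x + 3) dx ∧ dy

For a 1-form omega = sum_i f_i dx_i, the exterior derivative is
  d(omega) = sum_{i < j} (∂f_j/∂x_i - ∂f_i/∂x_j) dx_i ∧ dx_j.
  coefficient of dx ∧ dy: ∂f_2/∂x - ∂f_1/∂y = ∂(3*x^2 + 3*x - 1)/∂x - ∂(4*x*y)/∂y = 2*x + 3
Assembling: d(omega) = (2*x + 3) dx ∧ dy.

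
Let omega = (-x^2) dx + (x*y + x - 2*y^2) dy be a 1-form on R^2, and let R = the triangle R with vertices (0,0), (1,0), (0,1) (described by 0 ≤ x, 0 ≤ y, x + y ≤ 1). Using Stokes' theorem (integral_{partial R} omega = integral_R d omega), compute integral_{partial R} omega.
integral_(partial R) omega = 2/3

Stokes: integral_partial_R omega = integral_R d omega with d omega = (∂Q/∂x - ∂P/∂y) dx ∧ dy.
  ∂Q/∂x = y + 1
  ∂P/∂y = 0
  integrand = ∂Q/∂x - ∂P/∂y = y + 1.
Integrating over R: integral_0^1 integral_0^{1-x} (y + 1) dy dx = 2/3.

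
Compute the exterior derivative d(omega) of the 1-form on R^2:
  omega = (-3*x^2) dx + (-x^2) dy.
d(omega) = (-2*x) dx ∧ dy

For a 1-form omega = sum_i f_i dx_i, the exterior derivative is
  d(omega) = sum_{i < j} (∂f_j/∂x_i - ∂f_i/∂x_j) dx_i ∧ dx_j.
  coefficient of dx ∧ dy: ∂f_2/∂x - ∂f_1/∂y = ∂(-x^2)/∂x - ∂(-3*x^2)/∂y = -2*x
Assembling: d(omega) = (-2*x) dx ∧ dy.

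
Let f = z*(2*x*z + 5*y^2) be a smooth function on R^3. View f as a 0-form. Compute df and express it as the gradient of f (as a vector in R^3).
df = (2*z^2) dx + (10*y*z) dy + (4*x*z + 5*y^2) dz; grad f = (2*z^2, 10*y*z, 4*x*z + 5*y^2)

For a 0-form f, d f = (∂f/∂x) dx + (∂f/∂y) dy + (∂f/∂z) dz. The components of the vector representation are exactly the entries of grad f in Cartesian coordinates:
  ∂f/∂x = 2*z^2
  ∂f/∂y = 10*y*z
  ∂f/∂z = 4*x*z + 5*y^2.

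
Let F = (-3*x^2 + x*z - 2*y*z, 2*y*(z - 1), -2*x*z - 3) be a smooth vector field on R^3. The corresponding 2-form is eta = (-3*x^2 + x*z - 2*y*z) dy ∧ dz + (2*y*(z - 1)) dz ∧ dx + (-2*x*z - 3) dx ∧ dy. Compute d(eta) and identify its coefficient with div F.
d(eta) = (-8*x + 3*z - 2) dx ∧ dy ∧ dz; div F = -8*x + 3*z - 2

For a 2-form in R^3 of the form above, applying d gives a 3-form with coefficient ∂P/∂x + ∂Q/∂y + ∂R/∂z:
  ∂P/∂x = -6*x + z
  ∂Q/∂y = 2*z - 2
  ∂R/∂z = -2*x
Sum = -8*x + 3*z - 2, which is exactly div F.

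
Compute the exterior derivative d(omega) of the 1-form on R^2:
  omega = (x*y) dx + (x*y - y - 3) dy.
d(omega) = (-x + y) dx ∧ dy

For a 1-form omega = sum_i f_i dx_i, the exterior derivative is
  d(omega) = sum_{i < j} (∂f_j/∂x_i - ∂f_i/∂x_j) dx_i ∧ dx_j.
  coefficient of dx ∧ dy: ∂f_2/∂x - ∂f_1/∂y = ∂(x*y - y - 3)/∂x - ∂(x*y)/∂y = -x + y
Assembling: d(omega) = (-x + y) dx ∧ dy.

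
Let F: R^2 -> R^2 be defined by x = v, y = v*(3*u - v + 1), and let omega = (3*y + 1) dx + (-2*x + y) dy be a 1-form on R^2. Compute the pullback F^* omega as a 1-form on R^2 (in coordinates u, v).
F^* omega = (3*v^2*(3*u - v - 1)) du + (9*u^2*v - 9*u*v^2 + 9*u*v + 2*v^3 - 2*v^2 + 2*v + 1) dv

Using F^*(f dg) = (f ∘ F) d(g ∘ F), substitute each coordinate x_i by F_i(u, v) in f_i, and replace dx_i by d F_i = (∂F_i/∂u) du + (∂F_i/∂v) dv.
  For the x component: f_1(F) = 9*u*v - 3*v^2 + 3*v + 1; d F_1 = (0) du + (1) dv
  For the y component: f_2(F) = v*(3*u - v - 1); d F_2 = (3*v) du + (3*u - 2*v + 1) dv
Combining and collecting du, dv coefficients:
  coeff of du: 3*v^2*(3*u - v - 1)
  coeff of dv: 9*u^2*v - 9*u*v^2 + 9*u*v + 2*v^3 - 2*v^2 + 2*v + 1
F^* omega = (3*v^2*(3*u - v - 1)) du + (9*u^2*v - 9*u*v^2 + 9*u*v + 2*v^3 - 2*v^2 + 2*v + 1) dv.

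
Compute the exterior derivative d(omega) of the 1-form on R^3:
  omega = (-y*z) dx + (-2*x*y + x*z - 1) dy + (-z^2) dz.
d(omega) = (-2*y + 2*z) dx ∧ dy + (y) dx ∧ dz + (-x) dy ∧ dz

For a 1-form omega = sum_i f_i dx_i, the exterior derivative is
  d(omega) = sum_{i < j} (∂f_j/∂x_i - ∂f_i/∂x_j) dx_i ∧ dx_j.
  coefficient of dx ∧ dy: ∂f_2/∂x - ∂f_1/∂y = ∂(-2*x*y + x*z - 1)/∂x - ∂(-y*z)/∂y = -2*y + 2*z
  coefficient of dx ∧ dz: ∂f_3/∂x - ∂f_1/∂z = ∂(-z^2)/∂x - ∂(-y*z)/∂z = y
  coefficient of dy ∧ dz: ∂f_3/∂y - ∂f_2/∂z = ∂(-z^2)/∂y - ∂(-2*x*y + x*z - 1)/∂z = -x
Assembling: d(omega) = (-2*y + 2*z) dx ∧ dy + (y) dx ∧ dz + (-x) dy ∧ dz.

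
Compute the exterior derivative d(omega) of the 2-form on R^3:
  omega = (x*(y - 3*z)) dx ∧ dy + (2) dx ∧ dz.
d(omega) = (-3*x) dx ∧ dy ∧ dz

For a 2-form omega = sum_{i<j} g_{ij} dx_i ∧ dx_j, the exterior derivative is
  d(omega) = sum_{i<j} d(g_{ij}) ∧ dx_i ∧ dx_j = sum_{i<j, k} (∂g_{ij}/∂x_k) dx_k ∧ dx_i ∧ dx_j.
Expand each term, using dx_k ∧ dx_i ∧ dx_j = sgn(permutation) dx_{(a)} ∧ dx_{(b)} ∧ dx_{(c)} with (a < b < c) sorted:
  d(x*(y - 3*z)) includes (∂/∂z)(x*(y - 3*z)) dz = (-3*x) dz, which multiplied by dx ∧ dy gives (-3*x) dx ∧ dy ∧ dz
Collecting like 3-forms: d(omega) = (-3*x) dx ∧ dy ∧ dz.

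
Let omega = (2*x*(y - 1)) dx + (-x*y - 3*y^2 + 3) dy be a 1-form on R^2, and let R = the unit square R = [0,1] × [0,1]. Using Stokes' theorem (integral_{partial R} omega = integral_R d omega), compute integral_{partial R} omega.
integral_(partial R) omega = -3/2

Stokes: integral_partial_R omega = integral_R d omega with d omega = (∂Q/∂x - ∂P/∂y) dx ∧ dy.
  ∂Q/∂x = -y
  ∂P/∂y = 2*x
  integrand = ∂Q/∂x - ∂P/∂y = -2*x - y.
Integrating over R: integral_0^1 integral_0^1 (-2*x - y) dx dy = -3/2.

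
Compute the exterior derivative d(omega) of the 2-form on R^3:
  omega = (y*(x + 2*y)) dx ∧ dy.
d(omega) = 0

For a 2-form omega = sum_{i<j} g_{ij} dx_i ∧ dx_j, the exterior derivative is
  d(omega) = sum_{i<j} d(g_{ij}) ∧ dx_i ∧ dx_j = sum_{i<j, k} (∂g_{ij}/∂x_k) dx_k ∧ dx_i ∧ dx_j.
Expand each term, using dx_k ∧ dx_i ∧ dx_j = sgn(permutation) dx_{(a)} ∧ dx_{(b)} ∧ dx_{(c)} with (a < b < c) sorted:

Collecting like 3-forms: d(omega) = 0.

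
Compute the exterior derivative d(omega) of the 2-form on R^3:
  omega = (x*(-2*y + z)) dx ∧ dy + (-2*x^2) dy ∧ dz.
d(omega) = (-3*x) dx ∧ dy ∧ dz

For a 2-form omega = sum_{i<j} g_{ij} dx_i ∧ dx_j, the exterior derivative is
  d(omega) = sum_{i<j} d(g_{ij}) ∧ dx_i ∧ dx_j = sum_{i<j, k} (∂g_{ij}/∂x_k) dx_k ∧ dx_i ∧ dx_j.
Expand each term, using dx_k ∧ dx_i ∧ dx_j = sgn(permutation) dx_{(a)} ∧ dx_{(b)} ∧ dx_{(c)} with (a < b < c) sorted:
  d(x*(-2*y + z)) includes (∂/∂z)(x*(-2*y + z)) dz = (x) dz, which multiplied by dx ∧ dy gives (x) dx ∧ dy ∧ dz
  d(-2*x^2) includes (∂/∂x)(-2*x^2) dx = (-4*x) dx, which multiplied by dy ∧ dz gives (-4*x) dx ∧ dy ∧ dz
Collecting like 3-forms: d(omega) = (-3*x) dx ∧ dy ∧ dz.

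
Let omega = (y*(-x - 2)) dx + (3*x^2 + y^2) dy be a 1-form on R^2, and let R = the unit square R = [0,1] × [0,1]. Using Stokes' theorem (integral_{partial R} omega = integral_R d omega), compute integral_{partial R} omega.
integral_(partial R) omega = 11/2

Stokes: integral_partial_R omega = integral_R d omega with d omega = (∂Q/∂x - ∂P/∂y) dx ∧ dy.
  ∂Q/∂x = 6*x
  ∂P/∂y = -x - 2
  integrand = ∂Q/∂x - ∂P/∂y = 7*x + 2.
Integrating over R: integral_0^1 integral_0^1 (7*x + 2) dx dy = 11/2.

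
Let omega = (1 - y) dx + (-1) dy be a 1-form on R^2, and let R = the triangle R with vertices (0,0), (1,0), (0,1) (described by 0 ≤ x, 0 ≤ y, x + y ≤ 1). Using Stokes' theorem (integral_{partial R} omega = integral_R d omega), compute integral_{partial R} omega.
integral_(partial R) omega = 1/2

Stokes: integral_partial_R omega = integral_R d omega with d omega = (∂Q/∂x - ∂P/∂y) dx ∧ dy.
  ∂Q/∂x = 0
  ∂P/∂y = -1
  integrand = ∂Q/∂x - ∂P/∂y = 1.
Integrating over R: integral_0^1 integral_0^{1-x} (1) dy dx = 1/2.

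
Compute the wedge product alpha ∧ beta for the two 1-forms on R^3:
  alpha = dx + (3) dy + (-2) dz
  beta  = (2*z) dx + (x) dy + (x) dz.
alpha ∧ beta = (x - 6*z) dx ∧ dy + (x + 4*z) dx ∧ dz + (5*x) dy ∧ dz

Distribute the wedge, using dx_i ∧ dx_j = -dx_j ∧ dx_i and dx_i ∧ dx_i = 0. For each pair (i, j) with i < j, the coefficient of dx_i ∧ dx_j in alpha ∧ beta is (alpha_i * beta_j - alpha_j * beta_i). Collecting: alpha ∧ beta = (x - 6*z) dx ∧ dy + (x + 4*z) dx ∧ dz + (5*x) dy ∧ dz.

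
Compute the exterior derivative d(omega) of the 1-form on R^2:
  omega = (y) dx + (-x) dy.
d(omega) = (-2) dx ∧ dy

For a 1-form omega = sum_i f_i dx_i, the exterior derivative is
  d(omega) = sum_{i < j} (∂f_j/∂x_i - ∂f_i/∂x_j) dx_i ∧ dx_j.
  coefficient of dx ∧ dy: ∂f_2/∂x - ∂f_1/∂y = ∂(-x)/∂x - ∂(y)/∂y = -2
Assembling: d(omega) = (-2) dx ∧ dy.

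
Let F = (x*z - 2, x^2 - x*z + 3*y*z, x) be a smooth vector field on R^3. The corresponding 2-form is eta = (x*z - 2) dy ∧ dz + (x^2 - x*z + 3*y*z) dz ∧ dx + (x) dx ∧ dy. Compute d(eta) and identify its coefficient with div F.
d(eta) = (4*z) dx ∧ dy ∧ dz; div F = 4*z

For a 2-form in R^3 of the form above, applying d gives a 3-form with coefficient ∂P/∂x + ∂Q/∂y + ∂R/∂z:
  ∂P/∂x = z
  ∂Q/∂y = 3*z
  ∂R/∂z = 0
Sum = 4*z, which is exactly div F.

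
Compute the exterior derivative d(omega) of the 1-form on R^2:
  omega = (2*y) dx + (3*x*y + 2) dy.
d(omega) = (3*y - 2) dx ∧ dy

For a 1-form omega = sum_i f_i dx_i, the exterior derivative is
  d(omega) = sum_{i < j} (∂f_j/∂x_i - ∂f_i/∂x_j) dx_i ∧ dx_j.
  coefficient of dx ∧ dy: ∂f_2/∂x - ∂f_1/∂y = ∂(3*x*y + 2)/∂x - ∂(2*y)/∂y = 3*y - 2
Assembling: d(omega) = (3*y - 2) dx ∧ dy.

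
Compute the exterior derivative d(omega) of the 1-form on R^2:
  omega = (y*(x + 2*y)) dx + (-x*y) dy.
d(omega) = (-x - 5*y) dx ∧ dy

For a 1-form omega = sum_i f_i dx_i, the exterior derivative is
  d(omega) = sum_{i < j} (∂f_j/∂x_i - ∂f_i/∂x_j) dx_i ∧ dx_j.
  coefficient of dx ∧ dy: ∂f_2/∂x - ∂f_1/∂y = ∂(-x*y)/∂x - ∂(y*(x + 2*y))/∂y = -x - 5*y
Assembling: d(omega) = (-x - 5*y) dx ∧ dy.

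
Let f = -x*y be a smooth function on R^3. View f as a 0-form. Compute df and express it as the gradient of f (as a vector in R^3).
df = (-y) dx + (-x) dy + (0) dz; grad f = (-y, -x, 0)

For a 0-form f, d f = (∂f/∂x) dx + (∂f/∂y) dy + (∂f/∂z) dz. The components of the vector representation are exactly the entries of grad f in Cartesian coordinates:
  ∂f/∂x = -y
  ∂f/∂y = -x
  ∂f/∂z = 0.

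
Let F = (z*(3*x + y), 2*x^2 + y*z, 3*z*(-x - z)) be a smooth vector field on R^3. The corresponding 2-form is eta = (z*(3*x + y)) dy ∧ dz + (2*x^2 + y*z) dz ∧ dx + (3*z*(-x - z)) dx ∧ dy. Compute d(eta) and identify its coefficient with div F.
d(eta) = (-3*x - 2*z) dx ∧ dy ∧ dz; div F = -3*x - 2*z

For a 2-form in R^3 of the form above, applying d gives a 3-form with coefficient ∂P/∂x + ∂Q/∂y + ∂R/∂z:
  ∂P/∂x = 3*z
  ∂Q/∂y = z
  ∂R/∂z = -3*x - 6*z
Sum = -3*x - 2*z, which is exactly div F.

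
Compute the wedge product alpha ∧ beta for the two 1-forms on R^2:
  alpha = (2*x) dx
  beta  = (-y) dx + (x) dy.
alpha ∧ beta = (2*x^2) dx ∧ dy

Distribute the wedge, using dx_i ∧ dx_j = -dx_j ∧ dx_i and dx_i ∧ dx_i = 0. For each pair (i, j) with i < j, the coefficient of dx_i ∧ dx_j in alpha ∧ beta is (alpha_i * beta_j - alpha_j * beta_i). Collecting: alpha ∧ beta = (2*x^2) dx ∧ dy.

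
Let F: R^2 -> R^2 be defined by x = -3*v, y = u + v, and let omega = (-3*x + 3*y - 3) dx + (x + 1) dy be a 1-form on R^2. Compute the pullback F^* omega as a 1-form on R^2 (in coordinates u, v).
F^* omega = (1 - 3*v) du + (-9*u - 39*v + 10) dv

Using F^*(f dg) = (f ∘ F) d(g ∘ F), substitute each coordinate x_i by F_i(u, v) in f_i, and replace dx_i by d F_i = (∂F_i/∂u) du + (∂F_i/∂v) dv.
  For the x component: f_1(F) = 3*u + 12*v - 3; d F_1 = (0) du + (-3) dv
  For the y component: f_2(F) = 1 - 3*v; d F_2 = (1) du + (1) dv
Combining and collecting du, dv coefficients:
  coeff of du: 1 - 3*v
  coeff of dv: -9*u - 39*v + 10
F^* omega = (1 - 3*v) du + (-9*u - 39*v + 10) dv.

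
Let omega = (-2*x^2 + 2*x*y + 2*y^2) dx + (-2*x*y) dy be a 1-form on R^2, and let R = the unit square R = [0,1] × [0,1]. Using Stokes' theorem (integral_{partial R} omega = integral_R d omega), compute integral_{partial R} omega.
integral_(partial R) omega = -4

Stokes: integral_partial_R omega = integral_R d omega with d omega = (∂Q/∂x - ∂P/∂y) dx ∧ dy.
  ∂Q/∂x = -2*y
  ∂P/∂y = 2*x + 4*y
  integrand = ∂Q/∂x - ∂P/∂y = -2*x - 6*y.
Integrating over R: integral_0^1 integral_0^1 (-2*x - 6*y) dx dy = -4.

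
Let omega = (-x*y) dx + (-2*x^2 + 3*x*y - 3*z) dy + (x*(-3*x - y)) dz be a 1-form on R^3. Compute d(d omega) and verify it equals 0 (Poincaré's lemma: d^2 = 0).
d(d omega) = 0

Step 1: d omega = sum_{i<j} (∂f_j/∂x_i - ∂f_i/∂x_j) dx_i ∧ dx_j:
  coeff of dx ∧ dy: -3*x + 3*y
  coeff of dx ∧ dz: -6*x - y
  coeff of dy ∧ dz: 3 - x
Step 2: Apply d again to each 2-form coefficient. The only possible 3-form in R^3 is dx ∧ dy ∧ dz, with coefficient
  ∂(coeff of dy∧dz)/∂x - ∂(coeff of dx∧dz)/∂y + ∂(coeff of dx∧dy)/∂z
  = ∂/∂x (3 - x) - ∂/∂y (-6*x - y) + ∂/∂z (-3*x + 3*y).
Each of these terms simplifies to sums of mixed partials that cancel in pairs. The result is 0 (by equality of mixed partials for smooth functions — Schwarz / Clairaut).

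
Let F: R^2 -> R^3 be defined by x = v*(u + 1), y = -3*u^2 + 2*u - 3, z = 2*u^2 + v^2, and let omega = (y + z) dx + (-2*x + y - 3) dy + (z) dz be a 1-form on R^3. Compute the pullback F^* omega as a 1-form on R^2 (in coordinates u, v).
F^* omega = (26*u^3 + 11*u^2*v - 18*u^2 + 4*u*v^2 + 10*u*v + 40*u + v^3 - 7*v - 12) du + (-u^3 + 4*u^2*v + u^2 + u*v^2 - u + 2*v^3 + v^2 - 3) dv

Using F^*(f dg) = (f ∘ F) d(g ∘ F), substitute each coordinate x_i by F_i(u, v) in f_i, and replace dx_i by d F_i = (∂F_i/∂u) du + (∂F_i/∂v) dv.
  For the x component: f_1(F) = -u^2 + 2*u + v^2 - 3; d F_1 = (v) du + (u + 1) dv
  For the y component: f_2(F) = -3*u^2 - 2*u*v + 2*u - 2*v - 6; d F_2 = (2 - 6*u) du + (0) dv
  For the z component: f_3(F) = 2*u^2 + v^2; d F_3 = (4*u) du + (2*v) dv
Combining and collecting du, dv coefficients:
  coeff of du: 26*u^3 + 11*u^2*v - 18*u^2 + 4*u*v^2 + 10*u*v + 40*u + v^3 - 7*v - 12
  coeff of dv: -u^3 + 4*u^2*v + u^2 + u*v^2 - u + 2*v^3 + v^2 - 3
F^* omega = (26*u^3 + 11*u^2*v - 18*u^2 + 4*u*v^2 + 10*u*v + 40*u + v^3 - 7*v - 12) du + (-u^3 + 4*u^2*v + u^2 + u*v^2 - u + 2*v^3 + v^2 - 3) dv.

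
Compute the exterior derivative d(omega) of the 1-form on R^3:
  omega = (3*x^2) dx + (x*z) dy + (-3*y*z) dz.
d(omega) = (z) dx ∧ dy + (-x - 3*z) dy ∧ dz

For a 1-form omega = sum_i f_i dx_i, the exterior derivative is
  d(omega) = sum_{i < j} (∂f_j/∂x_i - ∂f_i/∂x_j) dx_i ∧ dx_j.
  coefficient of dx ∧ dy: ∂f_2/∂x - ∂f_1/∂y = ∂(x*z)/∂x - ∂(3*x^2)/∂y = z
  coefficient of dy ∧ dz: ∂f_3/∂y - ∂f_2/∂z = ∂(-3*y*z)/∂y - ∂(x*z)/∂z = -x - 3*z
Assembling: d(omega) = (z) dx ∧ dy + (-x - 3*z) dy ∧ dz.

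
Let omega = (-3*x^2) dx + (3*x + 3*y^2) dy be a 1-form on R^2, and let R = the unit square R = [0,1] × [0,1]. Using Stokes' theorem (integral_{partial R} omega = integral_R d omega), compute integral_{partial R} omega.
integral_(partial R) omega = 3

Stokes: integral_partial_R omega = integral_R d omega with d omega = (∂Q/∂x - ∂P/∂y) dx ∧ dy.
  ∂Q/∂x = 3
  ∂P/∂y = 0
  integrand = ∂Q/∂x - ∂P/∂y = 3.
Integrating over R: integral_0^1 integral_0^1 (3) dx dy = 3.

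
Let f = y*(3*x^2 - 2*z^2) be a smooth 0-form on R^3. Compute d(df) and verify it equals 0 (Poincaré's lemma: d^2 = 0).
d(df) = 0

Step 1: df = sum_i (∂f/∂x_i) dx_i = (6*x*y) dx + (3*x^2 - 2*z^2) dy + (-4*y*z) dz.
Step 2: Apply d again. Using the 1-form formula, the coefficient of dx ∧ dy in d(df) is ∂^2 f/∂x ∂y - ∂^2 f/∂y ∂x = (6*x) - (6*x) = 0 (equality of mixed partials for smooth f).
Similarly for dx ∧ dz and dy ∧ dz — all coefficients vanish. So d(df) = 0.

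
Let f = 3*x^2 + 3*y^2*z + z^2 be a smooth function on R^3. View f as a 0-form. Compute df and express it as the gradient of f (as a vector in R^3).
df = (6*x) dx + (6*y*z) dy + (3*y^2 + 2*z) dz; grad f = (6*x, 6*y*z, 3*y^2 + 2*z)

For a 0-form f, d f = (∂f/∂x) dx + (∂f/∂y) dy + (∂f/∂z) dz. The components of the vector representation are exactly the entries of grad f in Cartesian coordinates:
  ∂f/∂x = 6*x
  ∂f/∂y = 6*y*z
  ∂f/∂z = 3*y^2 + 2*z.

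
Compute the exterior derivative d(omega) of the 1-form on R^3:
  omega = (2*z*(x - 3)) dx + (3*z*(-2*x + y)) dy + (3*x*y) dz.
d(omega) = (-6*z) dx ∧ dy + (-2*x + 3*y + 6) dx ∧ dz + (9*x - 3*y) dy ∧ dz

For a 1-form omega = sum_i f_i dx_i, the exterior derivative is
  d(omega) = sum_{i < j} (∂f_j/∂x_i - ∂f_i/∂x_j) dx_i ∧ dx_j.
  coefficient of dx ∧ dy: ∂f_2/∂x - ∂f_1/∂y = ∂(3*z*(-2*x + y))/∂x - ∂(2*z*(x - 3))/∂y = -6*z
  coefficient of dx ∧ dz: ∂f_3/∂x - ∂f_1/∂z = ∂(3*x*y)/∂x - ∂(2*z*(x - 3))/∂z = -2*x + 3*y + 6
  coefficient of dy ∧ dz: ∂f_3/∂y - ∂f_2/∂z = ∂(3*x*y)/∂y - ∂(3*z*(-2*x + y))/∂z = 9*x - 3*y
Assembling: d(omega) = (-6*z) dx ∧ dy + (-2*x + 3*y + 6) dx ∧ dz + (9*x - 3*y) dy ∧ dz.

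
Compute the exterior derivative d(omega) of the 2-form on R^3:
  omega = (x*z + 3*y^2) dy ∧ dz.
d(omega) = (z) dx ∧ dy ∧ dz

For a 2-form omega = sum_{i<j} g_{ij} dx_i ∧ dx_j, the exterior derivative is
  d(omega) = sum_{i<j} d(g_{ij}) ∧ dx_i ∧ dx_j = sum_{i<j, k} (∂g_{ij}/∂x_k) dx_k ∧ dx_i ∧ dx_j.
Expand each term, using dx_k ∧ dx_i ∧ dx_j = sgn(permutation) dx_{(a)} ∧ dx_{(b)} ∧ dx_{(c)} with (a < b < c) sorted:
  d(x*z + 3*y^2) includes (∂/∂x)(x*z + 3*y^2) dx = (z) dx, which multiplied by dy ∧ dz gives (z) dx ∧ dy ∧ dz
Collecting like 3-forms: d(omega) = (z) dx ∧ dy ∧ dz.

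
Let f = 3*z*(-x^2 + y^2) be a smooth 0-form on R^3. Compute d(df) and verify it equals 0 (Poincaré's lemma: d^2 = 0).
d(df) = 0

Step 1: df = sum_i (∂f/∂x_i) dx_i = (-6*x*z) dx + (6*y*z) dy + (-3*x^2 + 3*y^2) dz.
Step 2: Apply d again. Using the 1-form formula, the coefficient of dx ∧ dy in d(df) is ∂^2 f/∂x ∂y - ∂^2 f/∂y ∂x = (0) - (0) = 0 (equality of mixed partials for smooth f).
Similarly for dx ∧ dz and dy ∧ dz — all coefficients vanish. So d(df) = 0.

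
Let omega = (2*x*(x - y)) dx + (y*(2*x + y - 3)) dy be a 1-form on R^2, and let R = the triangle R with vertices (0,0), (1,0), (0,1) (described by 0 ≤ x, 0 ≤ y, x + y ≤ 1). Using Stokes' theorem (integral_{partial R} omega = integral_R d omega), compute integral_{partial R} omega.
integral_(partial R) omega = 2/3

Stokes: integral_partial_R omega = integral_R d omega with d omega = (∂Q/∂x - ∂P/∂y) dx ∧ dy.
  ∂Q/∂x = 2*y
  ∂P/∂y = -2*x
  integrand = ∂Q/∂x - ∂P/∂y = 2*x + 2*y.
Integrating over R: integral_0^1 integral_0^{1-x} (2*x + 2*y) dy dx = 2/3.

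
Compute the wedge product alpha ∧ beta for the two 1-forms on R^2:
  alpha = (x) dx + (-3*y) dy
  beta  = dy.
alpha ∧ beta = (x) dx ∧ dy

Distribute the wedge, using dx_i ∧ dx_j = -dx_j ∧ dx_i and dx_i ∧ dx_i = 0. For each pair (i, j) with i < j, the coefficient of dx_i ∧ dx_j in alpha ∧ beta is (alpha_i * beta_j - alpha_j * beta_i). Collecting: alpha ∧ beta = (x) dx ∧ dy.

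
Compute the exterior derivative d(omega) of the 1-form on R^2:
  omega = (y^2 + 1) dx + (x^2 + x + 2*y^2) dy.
d(omega) = (2*x - 2*y + 1) dx ∧ dy

For a 1-form omega = sum_i f_i dx_i, the exterior derivative is
  d(omega) = sum_{i < j} (∂f_j/∂x_i - ∂f_i/∂x_j) dx_i ∧ dx_j.
  coefficient of dx ∧ dy: ∂f_2/∂x - ∂f_1/∂y = ∂(x^2 + x + 2*y^2)/∂x - ∂(y^2 + 1)/∂y = 2*x - 2*y + 1
Assembling: d(omega) = (2*x - 2*y + 1) dx ∧ dy.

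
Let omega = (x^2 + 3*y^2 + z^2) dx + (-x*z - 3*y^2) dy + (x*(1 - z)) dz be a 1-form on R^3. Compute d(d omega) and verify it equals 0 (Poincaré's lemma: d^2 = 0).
d(d omega) = 0

Step 1: d omega = sum_{i<j} (∂f_j/∂x_i - ∂f_i/∂x_j) dx_i ∧ dx_j:
  coeff of dx ∧ dy: -6*y - z
  coeff of dx ∧ dz: 1 - 3*z
  coeff of dy ∧ dz: x
Step 2: Apply d again to each 2-form coefficient. The only possible 3-form in R^3 is dx ∧ dy ∧ dz, with coefficient
  ∂(coeff of dy∧dz)/∂x - ∂(coeff of dx∧dz)/∂y + ∂(coeff of dx∧dy)/∂z
  = ∂/∂x (x) - ∂/∂y (1 - 3*z) + ∂/∂z (-6*y - z).
Each of these terms simplifies to sums of mixed partials that cancel in pairs. The result is 0 (by equality of mixed partials for smooth functions — Schwarz / Clairaut).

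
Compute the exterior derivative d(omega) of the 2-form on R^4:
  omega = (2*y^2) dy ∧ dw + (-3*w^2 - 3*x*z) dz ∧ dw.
d(omega) = (-3*z) dx ∧ dz ∧ dw

For a 2-form omega = sum_{i<j} g_{ij} dx_i ∧ dx_j, the exterior derivative is
  d(omega) = sum_{i<j} d(g_{ij}) ∧ dx_i ∧ dx_j = sum_{i<j, k} (∂g_{ij}/∂x_k) dx_k ∧ dx_i ∧ dx_j.
Expand each term, using dx_k ∧ dx_i ∧ dx_j = sgn(permutation) dx_{(a)} ∧ dx_{(b)} ∧ dx_{(c)} with (a < b < c) sorted:
  d(-3*w^2 - 3*x*z) includes (∂/∂x)(-3*w^2 - 3*x*z) dx = (-3*z) dx, which multiplied by dz ∧ dw gives (-3*z) dx ∧ dz ∧ dw
Collecting like 3-forms: d(omega) = (-3*z) dx ∧ dz ∧ dw.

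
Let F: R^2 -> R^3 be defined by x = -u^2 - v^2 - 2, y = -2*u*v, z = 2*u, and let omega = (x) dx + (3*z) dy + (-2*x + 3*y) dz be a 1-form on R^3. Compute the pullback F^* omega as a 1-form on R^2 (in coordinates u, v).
F^* omega = (2*u^3 + 4*u^2 + 2*u*v^2 - 24*u*v + 4*u + 4*v^2 + 8) du + (2*u^2*v - 12*u^2 + 2*v^3 + 4*v) dv

Using F^*(f dg) = (f ∘ F) d(g ∘ F), substitute each coordinate x_i by F_i(u, v) in f_i, and replace dx_i by d F_i = (∂F_i/∂u) du + (∂F_i/∂v) dv.
  For the x component: f_1(F) = -u^2 - v^2 - 2; d F_1 = (-2*u) du + (-2*v) dv
  For the y component: f_2(F) = 6*u; d F_2 = (-2*v) du + (-2*u) dv
  For the z component: f_3(F) = 2*u^2 - 6*u*v + 2*v^2 + 4; d F_3 = (2) du + (0) dv
Combining and collecting du, dv coefficients:
  coeff of du: 2*u^3 + 4*u^2 + 2*u*v^2 - 24*u*v + 4*u + 4*v^2 + 8
  coeff of dv: 2*u^2*v - 12*u^2 + 2*v^3 + 4*v
F^* omega = (2*u^3 + 4*u^2 + 2*u*v^2 - 24*u*v + 4*u + 4*v^2 + 8) du + (2*u^2*v - 12*u^2 + 2*v^3 + 4*v) dv.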